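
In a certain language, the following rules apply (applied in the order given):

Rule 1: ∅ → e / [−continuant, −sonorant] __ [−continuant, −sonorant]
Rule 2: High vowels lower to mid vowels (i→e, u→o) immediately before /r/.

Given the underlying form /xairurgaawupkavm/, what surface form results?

xaerorgaawupekavm

Rule 1 (stop-cluster e-epenthesis): /p/ and /k/ form a stop–stop cluster, so [e] is inserted between them. /xairurgaawupkavm/ → xairurgaawupekavm.
Rule 2 (pre-rhotic lowering): /i/ is a high vowel immediately before /r/, so it lowers to [e]. /u/ is a high vowel immediately before /r/, so it lowers to [o]. /xairurgaawupekavm/ → xaerorgaawupekavm.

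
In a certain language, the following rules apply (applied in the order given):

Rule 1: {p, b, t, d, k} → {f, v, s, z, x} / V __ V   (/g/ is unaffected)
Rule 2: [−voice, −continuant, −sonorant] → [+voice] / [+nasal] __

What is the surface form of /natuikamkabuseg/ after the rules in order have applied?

Rule 1 (intervocalic spirantization): /t/ is a stop between vowels /a/ and /u/, so it spirantizes to the fricative [s]. /k/ is a stop between vowels /i/ and /a/, so it spirantizes to the fricative [x]. /b/ is a stop between vowels /a/ and /u/, so it spirantizes to the fricative [v]. /natuikamkabuseg/ → nasuixamkavuseg.
Rule 2 (post-nasal voicing): /k/ is a voiceless stop immediately after the nasal /m/, so it voices to [g]. /nasuixamkavuseg/ → nasuixamgavuseg.

nasuixamgavuseg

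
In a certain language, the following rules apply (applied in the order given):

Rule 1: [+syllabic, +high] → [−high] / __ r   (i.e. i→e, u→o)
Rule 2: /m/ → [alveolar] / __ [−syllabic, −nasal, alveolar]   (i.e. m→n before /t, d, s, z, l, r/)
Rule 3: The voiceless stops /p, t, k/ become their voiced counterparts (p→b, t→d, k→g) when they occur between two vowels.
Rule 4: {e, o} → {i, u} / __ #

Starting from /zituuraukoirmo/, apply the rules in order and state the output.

Rule 1 (pre-rhotic lowering): /u/ is a high vowel immediately before /r/, so it lowers to [o]. /i/ is a high vowel immediately before /r/, so it lowers to [e]. /zituuraukoirmo/ → zituoraukoermo.
Rule 2 (nasal place assimilation): no segment meets the environment; /zituoraukoermo/ is unchanged.
Rule 3 (intervocalic voicing): /t/ is a voiceless stop between vowels /i/ and /u/, so it voices to [d]. /k/ is a voiceless stop between vowels /u/ and /o/, so it voices to [g]. /zituoraukoermo/ → ziduoraugoermo.
Rule 4 (final vowel raising): /o/ is a mid vowel in word-final position, so it raises to [u]. /ziduoraugoermo/ → ziduoraugoermu.

ziduoraugoermu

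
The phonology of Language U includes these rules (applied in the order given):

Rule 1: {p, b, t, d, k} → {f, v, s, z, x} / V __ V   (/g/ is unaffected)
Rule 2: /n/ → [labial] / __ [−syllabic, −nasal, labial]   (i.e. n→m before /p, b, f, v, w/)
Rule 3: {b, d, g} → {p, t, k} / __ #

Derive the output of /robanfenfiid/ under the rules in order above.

Rule 1 (intervocalic spirantization): /b/ is a stop between vowels /o/ and /a/, so it spirantizes to the fricative [v]. /robanfenfiid/ → rovanfenfiid.
Rule 2 (nasal place assimilation): /n/ precedes the labial consonant /f/, so it assimilates in place to [m]. /n/ precedes the labial consonant /f/, so it assimilates in place to [m]. /rovanfenfiid/ → rovamfemfiid.
Rule 3 (final devoicing): /d/ is a voiced stop in word-final position, so it devoices to [t]. /rovamfemfiid/ → rovamfemfiit.

rovamfemfiit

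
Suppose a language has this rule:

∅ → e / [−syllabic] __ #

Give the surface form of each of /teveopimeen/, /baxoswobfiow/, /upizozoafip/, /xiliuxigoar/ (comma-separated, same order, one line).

/teveopimeen/: the form ends in the consonant /n/, so [e] is inserted word-finally. → [teveopimeene].
/baxoswobfiow/: the form ends in the consonant /w/, so [e] is inserted word-finally. → [baxoswobfiowe].
/upizozoafip/: the form ends in the consonant /p/, so [e] is inserted word-finally. → [upizozoafipe].
/xiliuxigoar/: the form ends in the consonant /r/, so [e] is inserted word-finally. → [xiliuxigoare].

teveopimeene, baxoswobfiowe, upizozoafipe, xiliuxigoare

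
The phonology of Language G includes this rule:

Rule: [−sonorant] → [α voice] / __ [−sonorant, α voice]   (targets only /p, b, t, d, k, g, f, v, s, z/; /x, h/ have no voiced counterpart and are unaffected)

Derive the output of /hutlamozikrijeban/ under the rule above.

hutlamozikrijeban

No segment of /hutlamozikrijeban/ meets the structural description of the rule, so the form surfaces unchanged.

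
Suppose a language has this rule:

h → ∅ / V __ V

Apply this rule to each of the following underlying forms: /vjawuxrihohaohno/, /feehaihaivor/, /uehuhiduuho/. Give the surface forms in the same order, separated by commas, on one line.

vjawuxrioaohno, feeaiaivor, ueuiduuo

/vjawuxrihohaohno/: /h/ occurs between vowels /i/ and /o/, so it deletes. /h/ occurs between vowels /o/ and /a/, so it deletes. → [vjawuxrioaohno].
/feehaihaivor/: /h/ occurs between vowels /e/ and /a/, so it deletes. /h/ occurs between vowels /i/ and /a/, so it deletes. → [feeaiaivor].
/uehuhiduuho/: /h/ occurs between vowels /e/ and /u/, so it deletes. /h/ occurs between vowels /u/ and /i/, so it deletes. /h/ occurs between vowels /u/ and /o/, so it deletes. → [ueuiduuo].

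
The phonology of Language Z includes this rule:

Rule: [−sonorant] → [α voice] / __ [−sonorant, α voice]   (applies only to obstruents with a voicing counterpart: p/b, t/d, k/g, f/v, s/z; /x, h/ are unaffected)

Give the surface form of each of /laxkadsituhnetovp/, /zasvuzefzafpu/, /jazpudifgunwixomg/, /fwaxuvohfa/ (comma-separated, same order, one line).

/laxkadsituhnetovp/: /d/ precedes the voiceless obstruent /s/, so it devoices to [t] by assimilation. /v/ precedes the voiceless obstruent /p/, so it devoices to [f] by assimilation. → [laxkatsituhnetofp].
/zasvuzefzafpu/: /s/ precedes the voiced obstruent /v/, so it voices to [z] by assimilation. /f/ precedes the voiced obstruent /z/, so it voices to [v] by assimilation. → [zazvuzevzafpu].
/jazpudifgunwixomg/: /z/ precedes the voiceless obstruent /p/, so it devoices to [s] by assimilation. /f/ precedes the voiced obstruent /g/, so it voices to [v] by assimilation. → [jaspudivgunwixomg].
/fwaxuvohfa/: the rule's environment is not met; surfaces unchanged as [fwaxuvohfa].

laxkatsituhnetofp, zazvuzevzafpu, jaspudivgunwixomg, fwaxuvohfa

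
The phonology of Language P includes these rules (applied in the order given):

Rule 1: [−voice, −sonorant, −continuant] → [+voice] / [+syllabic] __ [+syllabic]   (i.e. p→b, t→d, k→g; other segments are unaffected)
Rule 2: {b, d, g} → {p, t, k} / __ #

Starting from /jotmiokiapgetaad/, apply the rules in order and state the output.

jotmiogiapgedaat

Rule 1 (intervocalic voicing): /k/ is a voiceless stop between vowels /o/ and /i/, so it voices to [g]. /t/ is a voiceless stop between vowels /e/ and /a/, so it voices to [d]. /jotmiokiapgetaad/ → jotmiogiapgedaad.
Rule 2 (final devoicing): /d/ is a voiced stop in word-final position, so it devoices to [t]. /jotmiogiapgedaad/ → jotmiogiapgedaat.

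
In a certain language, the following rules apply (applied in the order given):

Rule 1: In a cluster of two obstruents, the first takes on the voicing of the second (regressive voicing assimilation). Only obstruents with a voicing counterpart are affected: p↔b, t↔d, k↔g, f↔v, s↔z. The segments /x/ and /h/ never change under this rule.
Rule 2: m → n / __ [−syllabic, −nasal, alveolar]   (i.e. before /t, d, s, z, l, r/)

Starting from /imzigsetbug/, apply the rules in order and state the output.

Rule 1 (regressive voicing assimilation): /g/ precedes the voiceless obstruent /s/, so it devoices to [k] by assimilation. /t/ precedes the voiced obstruent /b/, so it voices to [d] by assimilation. /imzigsetbug/ → imziksedbug.
Rule 2 (nasal place assimilation): /m/ precedes the alveolar consonant /z/, so it assimilates in place to [n]. /imziksedbug/ → inziksedbug.

inziksedbug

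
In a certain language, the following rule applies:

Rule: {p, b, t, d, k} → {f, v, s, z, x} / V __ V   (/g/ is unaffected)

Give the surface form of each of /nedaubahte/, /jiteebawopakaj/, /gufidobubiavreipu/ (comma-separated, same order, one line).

nezauvahte, jiseevawofaxaj, gufizovuviavreifu

/nedaubahte/: /d/ is a stop between vowels /e/ and /a/, so it spirantizes to the fricative [z]. /b/ is a stop between vowels /u/ and /a/, so it spirantizes to the fricative [v]. → [nezauvahte].
/jiteebawopakaj/: /t/ is a stop between vowels /i/ and /e/, so it spirantizes to the fricative [s]. /b/ is a stop between vowels /e/ and /a/, so it spirantizes to the fricative [v]. /p/ is a stop between vowels /o/ and /a/, so it spirantizes to the fricative [f]. /k/ is a stop between vowels /a/ and /a/, so it spirantizes to the fricative [x]. → [jiseevawofaxaj].
/gufidobubiavreipu/: /d/ is a stop between vowels /i/ and /o/, so it spirantizes to the fricative [z]. /b/ is a stop between vowels /o/ and /u/, so it spirantizes to the fricative [v]. /b/ is a stop between vowels /u/ and /i/, so it spirantizes to the fricative [v]. /p/ is a stop between vowels /i/ and /u/, so it spirantizes to the fricative [f]. → [gufizovuviavreifu].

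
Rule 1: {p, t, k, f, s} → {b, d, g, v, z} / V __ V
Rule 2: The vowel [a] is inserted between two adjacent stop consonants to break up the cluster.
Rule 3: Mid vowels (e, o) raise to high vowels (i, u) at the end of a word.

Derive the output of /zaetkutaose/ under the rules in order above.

zaetakudaozi

Rule 1 (intervocalic voicing): /t/ is a voiceless obstruent between vowels /u/ and /a/, so it voices to [d]. /s/ is a voiceless obstruent between vowels /o/ and /e/, so it voices to [z]. /zaetkutaose/ → zaetkudaoze.
Rule 2 (stop-cluster a-epenthesis): /t/ and /k/ form a stop–stop cluster, so [a] is inserted between them. /zaetkudaoze/ → zaetakudaoze.
Rule 3 (final vowel raising): /e/ is a mid vowel in word-final position, so it raises to [i]. /zaetakudaoze/ → zaetakudaozi.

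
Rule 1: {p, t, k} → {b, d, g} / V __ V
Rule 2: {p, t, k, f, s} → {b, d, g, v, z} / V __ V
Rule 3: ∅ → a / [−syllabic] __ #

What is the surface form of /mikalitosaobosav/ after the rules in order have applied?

Rule 1 (intervocalic voicing): /k/ is a voiceless stop between vowels /i/ and /a/, so it voices to [g]. /t/ is a voiceless stop between vowels /i/ and /o/, so it voices to [d]. /mikalitosaobosav/ → migalidosaobosav.
Rule 2 (intervocalic voicing): /s/ is a voiceless obstruent between vowels /o/ and /a/, so it voices to [z]. /s/ is a voiceless obstruent between vowels /o/ and /a/, so it voices to [z]. /migalidosaobosav/ → migalidozaobozav.
Rule 3 (final a-epenthesis): the form ends in the consonant /v/, so [a] is inserted word-finally. /migalidozaobozav/ → migalidozaobozava.

migalidozaobozava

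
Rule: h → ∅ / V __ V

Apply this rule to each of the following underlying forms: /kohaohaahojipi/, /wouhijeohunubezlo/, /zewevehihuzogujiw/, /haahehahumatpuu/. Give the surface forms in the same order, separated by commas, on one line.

/kohaohaahojipi/: /h/ occurs between vowels /o/ and /a/, so it deletes. /h/ occurs between vowels /o/ and /a/, so it deletes. /h/ occurs between vowels /a/ and /o/, so it deletes. → [koaoaaojipi].
/wouhijeohunubezlo/: /h/ occurs between vowels /u/ and /i/, so it deletes. /h/ occurs between vowels /o/ and /u/, so it deletes. → [wouijeounubezlo].
/zewevehihuzogujiw/: /h/ occurs between vowels /e/ and /i/, so it deletes. /h/ occurs between vowels /i/ and /u/, so it deletes. → [zeweveiuzogujiw].
/haahehahumatpuu/: /h/ occurs between vowels /a/ and /e/, so it deletes. /h/ occurs between vowels /e/ and /a/, so it deletes. /h/ occurs between vowels /a/ and /u/, so it deletes. → [haaeaumatpuu].

koaoaaojipi, wouijeounubezlo, zeweveiuzogujiw, haaeaumatpuu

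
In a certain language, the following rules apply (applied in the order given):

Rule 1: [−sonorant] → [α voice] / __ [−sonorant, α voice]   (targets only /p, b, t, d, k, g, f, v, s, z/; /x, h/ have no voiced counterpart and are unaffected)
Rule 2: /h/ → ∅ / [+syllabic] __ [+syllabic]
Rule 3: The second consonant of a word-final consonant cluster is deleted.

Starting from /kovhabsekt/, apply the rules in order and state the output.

Rule 1 (regressive voicing assimilation): /v/ precedes the voiceless obstruent /h/, so it devoices to [f] by assimilation. /b/ precedes the voiceless obstruent /s/, so it devoices to [p] by assimilation. /kovhabsekt/ → kofhapsekt.
Rule 2 (intervocalic h-deletion): no segment meets the environment; /kofhapsekt/ is unchanged.
Rule 3 (final cluster simplification): /t/ is the second consonant of a word-final cluster /kt/, so it deletes. /kofhapsekt/ → kofhapsek.

kofhapsek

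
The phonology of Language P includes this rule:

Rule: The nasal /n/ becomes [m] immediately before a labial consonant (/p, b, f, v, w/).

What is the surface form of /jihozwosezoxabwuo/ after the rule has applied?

No segment of /jihozwosezoxabwuo/ meets the structural description of the rule, so the form surfaces unchanged.

jihozwosezoxabwuo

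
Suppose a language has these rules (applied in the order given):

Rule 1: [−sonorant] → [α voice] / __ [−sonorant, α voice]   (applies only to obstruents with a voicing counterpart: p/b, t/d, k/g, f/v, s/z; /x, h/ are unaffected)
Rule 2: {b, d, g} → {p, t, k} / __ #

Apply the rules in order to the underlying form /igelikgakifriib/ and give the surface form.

Rule 1 (regressive voicing assimilation): /k/ precedes the voiced obstruent /g/, so it voices to [g] by assimilation. /igelikgakifriib/ → igeliggakifriib.
Rule 2 (final devoicing): /b/ is a voiced stop in word-final position, so it devoices to [p]. /igeliggakifriib/ → igeliggakifriip.

igeliggakifriip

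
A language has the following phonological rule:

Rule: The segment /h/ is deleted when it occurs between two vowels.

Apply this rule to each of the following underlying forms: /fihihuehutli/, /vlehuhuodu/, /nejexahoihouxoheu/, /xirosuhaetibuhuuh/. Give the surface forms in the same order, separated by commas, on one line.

/fihihuehutli/: /h/ occurs between vowels /i/ and /i/, so it deletes. /h/ occurs between vowels /i/ and /u/, so it deletes. /h/ occurs between vowels /e/ and /u/, so it deletes. → [fiiueutli].
/vlehuhuodu/: /h/ occurs between vowels /e/ and /u/, so it deletes. /h/ occurs between vowels /u/ and /u/, so it deletes. → [vleuuodu].
/nejexahoihouxoheu/: /h/ occurs between vowels /a/ and /o/, so it deletes. /h/ occurs between vowels /i/ and /o/, so it deletes. /h/ occurs between vowels /o/ and /e/, so it deletes. → [nejexaoiouxoeu].
/xirosuhaetibuhuuh/: /h/ occurs between vowels /u/ and /a/, so it deletes. /h/ occurs between vowels /u/ and /u/, so it deletes. → [xirosuaetibuuuh].

fiiueutli, vleuuodu, nejexaoiouxoeu, xirosuaetibuuuh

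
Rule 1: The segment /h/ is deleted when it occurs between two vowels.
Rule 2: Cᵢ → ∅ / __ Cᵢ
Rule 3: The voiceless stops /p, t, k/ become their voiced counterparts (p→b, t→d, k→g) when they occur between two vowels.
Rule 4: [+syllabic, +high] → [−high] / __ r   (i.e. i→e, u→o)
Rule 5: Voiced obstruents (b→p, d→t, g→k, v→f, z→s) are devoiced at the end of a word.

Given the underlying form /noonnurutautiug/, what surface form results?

noonorudaudiuk

Rule 1 (intervocalic h-deletion): no segment meets the environment; /noonnurutautiug/ is unchanged.
Rule 2 (degemination): /nn/ is a geminate; the first /n/ deletes. /noonnurutautiug/ → noonurutautiug.
Rule 3 (intervocalic voicing): /t/ is a voiceless stop between vowels /u/ and /a/, so it voices to [d]. /t/ is a voiceless stop between vowels /u/ and /i/, so it voices to [d]. /noonurutautiug/ → noonurudaudiug.
Rule 4 (pre-rhotic lowering): /u/ is a high vowel immediately before /r/, so it lowers to [o]. /noonurudaudiug/ → noonorudaudiug.
Rule 5 (final devoicing): /g/ is a voiced obstruent in word-final position, so it devoices to [k]. /noonorudaudiug/ → noonorudaudiuk.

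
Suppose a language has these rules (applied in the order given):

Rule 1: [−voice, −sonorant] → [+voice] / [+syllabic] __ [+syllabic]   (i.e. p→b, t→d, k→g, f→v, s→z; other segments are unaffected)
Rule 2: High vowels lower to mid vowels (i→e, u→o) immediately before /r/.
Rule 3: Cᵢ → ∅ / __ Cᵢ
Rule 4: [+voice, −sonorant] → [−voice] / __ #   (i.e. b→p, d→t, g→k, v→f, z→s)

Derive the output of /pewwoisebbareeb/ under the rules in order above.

pewoizebareep

Rule 1 (intervocalic voicing): /s/ is a voiceless obstruent between vowels /i/ and /e/, so it voices to [z]. /pewwoisebbareeb/ → pewwoizebbareeb.
Rule 2 (pre-rhotic lowering): no segment meets the environment; /pewwoizebbareeb/ is unchanged.
Rule 3 (degemination): /ww/ is a geminate; the first /w/ deletes. /bb/ is a geminate; the first /b/ deletes. /pewwoizebbareeb/ → pewoizebareeb.
Rule 4 (final devoicing): /b/ is a voiced obstruent in word-final position, so it devoices to [p]. /pewoizebareeb/ → pewoizebareep.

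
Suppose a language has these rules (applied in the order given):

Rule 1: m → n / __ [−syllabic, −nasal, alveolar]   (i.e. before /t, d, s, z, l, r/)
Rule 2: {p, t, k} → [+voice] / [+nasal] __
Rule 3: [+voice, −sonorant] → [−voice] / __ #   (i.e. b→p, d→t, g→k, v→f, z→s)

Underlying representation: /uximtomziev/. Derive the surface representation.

Rule 1 (nasal place assimilation): /m/ precedes the alveolar consonant /t/, so it assimilates in place to [n]. /m/ precedes the alveolar consonant /z/, so it assimilates in place to [n]. /uximtomziev/ → uxintonziev.
Rule 2 (post-nasal voicing): /t/ is a voiceless stop immediately after the nasal /n/, so it voices to [d]. /uxintonziev/ → uxindonziev.
Rule 3 (final devoicing): /v/ is a voiced obstruent in word-final position, so it devoices to [f]. /uxindonziev/ → uxindonzief.

uxindonzief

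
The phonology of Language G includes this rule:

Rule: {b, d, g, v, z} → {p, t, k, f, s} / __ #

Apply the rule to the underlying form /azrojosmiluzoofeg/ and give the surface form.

Scanning /azrojosmiluzoofeg/: /z/ at position 2 is not in the conditioning environment; /z/ at position 12 is not in the conditioning environment; /g/ is a voiced obstruent in word-final position, so it devoices to [k].
Result: [azrojosmiluzoofek].

azrojosmiluzoofek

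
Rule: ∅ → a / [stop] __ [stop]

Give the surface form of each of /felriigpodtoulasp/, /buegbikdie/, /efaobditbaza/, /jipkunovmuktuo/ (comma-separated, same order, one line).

felriigapodatoulasp, buegabikadie, efaobaditabaza, jipakunovmukatuo

/felriigpodtoulasp/: /g/ and /p/ form a stop–stop cluster, so [a] is inserted between them. /d/ and /t/ form a stop–stop cluster, so [a] is inserted between them. → [felriigapodatoulasp].
/buegbikdie/: /g/ and /b/ form a stop–stop cluster, so [a] is inserted between them. /k/ and /d/ form a stop–stop cluster, so [a] is inserted between them. → [buegabikadie].
/efaobditbaza/: /b/ and /d/ form a stop–stop cluster, so [a] is inserted between them. /t/ and /b/ form a stop–stop cluster, so [a] is inserted between them. → [efaobaditabaza].
/jipkunovmuktuo/: /p/ and /k/ form a stop–stop cluster, so [a] is inserted between them. /k/ and /t/ form a stop–stop cluster, so [a] is inserted between them. → [jipakunovmukatuo].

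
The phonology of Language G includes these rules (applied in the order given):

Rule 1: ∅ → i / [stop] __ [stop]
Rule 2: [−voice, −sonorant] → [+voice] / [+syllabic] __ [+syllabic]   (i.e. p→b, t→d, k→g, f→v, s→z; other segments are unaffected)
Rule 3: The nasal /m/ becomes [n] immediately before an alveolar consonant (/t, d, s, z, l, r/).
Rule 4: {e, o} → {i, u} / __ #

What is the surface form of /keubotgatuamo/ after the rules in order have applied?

keubodigaduamu

Rule 1 (stop-cluster i-epenthesis): /t/ and /g/ form a stop–stop cluster, so [i] is inserted between them. /keubotgatuamo/ → keubotigatuamo.
Rule 2 (intervocalic voicing): /t/ is a voiceless obstruent between vowels /o/ and /i/, so it voices to [d]. /t/ is a voiceless obstruent between vowels /a/ and /u/, so it voices to [d]. /keubotigatuamo/ → keubodigaduamo.
Rule 3 (nasal place assimilation): no segment meets the environment; /keubodigaduamo/ is unchanged.
Rule 4 (final vowel raising): /o/ is a mid vowel in word-final position, so it raises to [u]. /keubodigaduamo/ → keubodigaduamu.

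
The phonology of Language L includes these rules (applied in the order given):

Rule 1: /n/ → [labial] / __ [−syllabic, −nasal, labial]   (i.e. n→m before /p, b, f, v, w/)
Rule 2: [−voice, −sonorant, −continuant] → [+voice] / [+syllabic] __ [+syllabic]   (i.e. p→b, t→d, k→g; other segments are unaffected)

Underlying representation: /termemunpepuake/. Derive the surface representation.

termemumpebuage

Rule 1 (nasal place assimilation): /n/ precedes the labial consonant /p/, so it assimilates in place to [m]. /termemunpepuake/ → termemumpepuake.
Rule 2 (intervocalic voicing): /p/ is a voiceless stop between vowels /e/ and /u/, so it voices to [b]. /k/ is a voiceless stop between vowels /a/ and /e/, so it voices to [g]. /termemumpepuake/ → termemumpebuage.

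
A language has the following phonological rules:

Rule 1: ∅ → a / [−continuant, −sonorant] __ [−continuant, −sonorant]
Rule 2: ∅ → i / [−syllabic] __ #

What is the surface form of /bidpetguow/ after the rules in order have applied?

bidapetaguowi

Rule 1 (stop-cluster a-epenthesis): /d/ and /p/ form a stop–stop cluster, so [a] is inserted between them. /t/ and /g/ form a stop–stop cluster, so [a] is inserted between them. /bidpetguow/ → bidapetaguow.
Rule 2 (final i-epenthesis): the form ends in the consonant /w/, so [i] is inserted word-finally. /bidapetaguow/ → bidapetaguowi.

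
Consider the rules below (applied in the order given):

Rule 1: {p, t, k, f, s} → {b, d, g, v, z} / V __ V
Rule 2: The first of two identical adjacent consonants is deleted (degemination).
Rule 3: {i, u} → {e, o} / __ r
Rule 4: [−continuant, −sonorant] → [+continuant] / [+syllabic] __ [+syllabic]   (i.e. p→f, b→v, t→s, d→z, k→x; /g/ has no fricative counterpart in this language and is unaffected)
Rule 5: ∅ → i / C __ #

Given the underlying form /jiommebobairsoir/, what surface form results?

jiomevovaersoeri

Rule 1 (intervocalic voicing): no segment meets the environment; /jiommebobairsoir/ is unchanged.
Rule 2 (degemination): /mm/ is a geminate; the first /m/ deletes. /jiommebobairsoir/ → jiomebobairsoir.
Rule 3 (pre-rhotic lowering): /i/ is a high vowel immediately before /r/, so it lowers to [e]. /i/ is a high vowel immediately before /r/, so it lowers to [e]. /jiomebobairsoir/ → jiomebobaersoer.
Rule 4 (intervocalic spirantization): /b/ is a stop between vowels /e/ and /o/, so it spirantizes to the fricative [v]. /b/ is a stop between vowels /o/ and /a/, so it spirantizes to the fricative [v]. /jiomebobaersoer/ → jiomevovaersoer.
Rule 5 (final i-epenthesis): the form ends in the consonant /r/, so [i] is inserted word-finally. /jiomevovaersoer/ → jiomevovaersoeri.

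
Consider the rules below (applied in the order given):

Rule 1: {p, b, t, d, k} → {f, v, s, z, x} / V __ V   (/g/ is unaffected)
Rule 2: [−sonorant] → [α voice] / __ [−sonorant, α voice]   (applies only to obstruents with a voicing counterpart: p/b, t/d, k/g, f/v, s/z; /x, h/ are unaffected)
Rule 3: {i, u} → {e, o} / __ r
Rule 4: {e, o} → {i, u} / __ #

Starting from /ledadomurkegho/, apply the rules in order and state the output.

Rule 1 (intervocalic spirantization): /d/ is a stop between vowels /e/ and /a/, so it spirantizes to the fricative [z]. /d/ is a stop between vowels /a/ and /o/, so it spirantizes to the fricative [z]. /ledadomurkegho/ → lezazomurkegho.
Rule 2 (regressive voicing assimilation): /g/ precedes the voiceless obstruent /h/, so it devoices to [k] by assimilation. /lezazomurkegho/ → lezazomurkekho.
Rule 3 (pre-rhotic lowering): /u/ is a high vowel immediately before /r/, so it lowers to [o]. /lezazomurkekho/ → lezazomorkekho.
Rule 4 (final vowel raising): /o/ is a mid vowel in word-final position, so it raises to [u]. /lezazomorkekho/ → lezazomorkekhu.

lezazomorkekhu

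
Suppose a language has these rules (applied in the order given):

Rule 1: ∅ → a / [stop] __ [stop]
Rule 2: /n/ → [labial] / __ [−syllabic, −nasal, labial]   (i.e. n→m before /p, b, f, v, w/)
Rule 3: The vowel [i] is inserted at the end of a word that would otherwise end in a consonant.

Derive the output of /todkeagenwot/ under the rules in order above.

todakeagemwoti

Rule 1 (stop-cluster a-epenthesis): /d/ and /k/ form a stop–stop cluster, so [a] is inserted between them. /todkeagenwot/ → todakeagenwot.
Rule 2 (nasal place assimilation): /n/ precedes the labial consonant /w/, so it assimilates in place to [m]. /todakeagenwot/ → todakeagemwot.
Rule 3 (final i-epenthesis): the form ends in the consonant /t/, so [i] is inserted word-finally. /todakeagemwot/ → todakeagemwoti.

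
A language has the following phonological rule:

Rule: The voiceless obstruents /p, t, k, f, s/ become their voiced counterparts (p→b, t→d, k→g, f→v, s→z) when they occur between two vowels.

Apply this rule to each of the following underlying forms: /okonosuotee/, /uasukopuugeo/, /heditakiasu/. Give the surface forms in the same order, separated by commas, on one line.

ogonozuodee, uazugobuugeo, hedidagiazu

/okonosuotee/: /k/ is a voiceless obstruent between vowels /o/ and /o/, so it voices to [g]. /s/ is a voiceless obstruent between vowels /o/ and /u/, so it voices to [z]. /t/ is a voiceless obstruent between vowels /o/ and /e/, so it voices to [d]. → [ogonozuodee].
/uasukopuugeo/: /s/ is a voiceless obstruent between vowels /a/ and /u/, so it voices to [z]. /k/ is a voiceless obstruent between vowels /u/ and /o/, so it voices to [g]. /p/ is a voiceless obstruent between vowels /o/ and /u/, so it voices to [b]. → [uazugobuugeo].
/heditakiasu/: /t/ is a voiceless obstruent between vowels /i/ and /a/, so it voices to [d]. /k/ is a voiceless obstruent between vowels /a/ and /i/, so it voices to [g]. /s/ is a voiceless obstruent between vowels /a/ and /u/, so it voices to [z]. → [hedidagiazu].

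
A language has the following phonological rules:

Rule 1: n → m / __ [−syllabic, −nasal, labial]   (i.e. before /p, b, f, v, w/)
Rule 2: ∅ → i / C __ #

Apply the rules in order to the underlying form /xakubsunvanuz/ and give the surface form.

Rule 1 (nasal place assimilation): /n/ precedes the labial consonant /v/, so it assimilates in place to [m]. /xakubsunvanuz/ → xakubsumvanuz.
Rule 2 (final i-epenthesis): the form ends in the consonant /z/, so [i] is inserted word-finally. /xakubsumvanuz/ → xakubsumvanuzi.

xakubsumvanuzi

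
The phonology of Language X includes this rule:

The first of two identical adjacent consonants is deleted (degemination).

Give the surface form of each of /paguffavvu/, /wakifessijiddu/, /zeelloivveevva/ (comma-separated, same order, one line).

/paguffavvu/: /ff/ is a geminate; the first /f/ deletes. /vv/ is a geminate; the first /v/ deletes. → [pagufavu].
/wakifessijiddu/: /ss/ is a geminate; the first /s/ deletes. /dd/ is a geminate; the first /d/ deletes. → [wakifesijidu].
/zeelloivveevva/: /ll/ is a geminate; the first /l/ deletes. /vv/ is a geminate; the first /v/ deletes. /vv/ is a geminate; the first /v/ deletes. → [zeeloiveeva].

pagufavu, wakifesijidu, zeeloiveeva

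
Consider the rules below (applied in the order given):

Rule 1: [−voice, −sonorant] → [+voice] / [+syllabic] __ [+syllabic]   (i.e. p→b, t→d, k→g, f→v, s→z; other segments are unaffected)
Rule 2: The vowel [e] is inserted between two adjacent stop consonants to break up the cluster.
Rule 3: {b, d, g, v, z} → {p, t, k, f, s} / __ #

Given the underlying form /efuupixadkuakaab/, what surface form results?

evuubixadekuagaap

Rule 1 (intervocalic voicing): /f/ is a voiceless obstruent between vowels /e/ and /u/, so it voices to [v]. /p/ is a voiceless obstruent between vowels /u/ and /i/, so it voices to [b]. /k/ is a voiceless obstruent between vowels /a/ and /a/, so it voices to [g]. /efuupixadkuakaab/ → evuubixadkuagaab.
Rule 2 (stop-cluster e-epenthesis): /d/ and /k/ form a stop–stop cluster, so [e] is inserted between them. /evuubixadkuagaab/ → evuubixadekuagaab.
Rule 3 (final devoicing): /b/ is a voiced obstruent in word-final position, so it devoices to [p]. /evuubixadekuagaab/ → evuubixadekuagaap.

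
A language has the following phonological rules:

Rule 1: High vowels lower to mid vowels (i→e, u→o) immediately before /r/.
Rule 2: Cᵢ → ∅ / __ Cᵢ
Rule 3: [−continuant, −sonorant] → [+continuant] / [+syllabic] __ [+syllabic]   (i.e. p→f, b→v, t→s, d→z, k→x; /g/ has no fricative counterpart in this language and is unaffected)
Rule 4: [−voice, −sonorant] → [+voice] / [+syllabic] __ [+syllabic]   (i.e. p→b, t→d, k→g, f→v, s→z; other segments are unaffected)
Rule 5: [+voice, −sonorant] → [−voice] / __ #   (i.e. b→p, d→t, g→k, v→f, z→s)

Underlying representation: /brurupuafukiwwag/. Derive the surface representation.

broruvuavuxiwak

Rule 1 (pre-rhotic lowering): /u/ is a high vowel immediately before /r/, so it lowers to [o]. /brurupuafukiwwag/ → brorupuafukiwwag.
Rule 2 (degemination): /ww/ is a geminate; the first /w/ deletes. /brorupuafukiwwag/ → brorupuafukiwag.
Rule 3 (intervocalic spirantization): /p/ is a stop between vowels /u/ and /u/, so it spirantizes to the fricative [f]. /k/ is a stop between vowels /u/ and /i/, so it spirantizes to the fricative [x]. /brorupuafukiwag/ → brorufuafuxiwag.
Rule 4 (intervocalic voicing): /f/ is a voiceless obstruent between vowels /u/ and /u/, so it voices to [v]. /f/ is a voiceless obstruent between vowels /a/ and /u/, so it voices to [v]. /brorufuafuxiwag/ → broruvuavuxiwag.
Rule 5 (final devoicing): /g/ is a voiced obstruent in word-final position, so it devoices to [k]. /broruvuavuxiwag/ → broruvuavuxiwak.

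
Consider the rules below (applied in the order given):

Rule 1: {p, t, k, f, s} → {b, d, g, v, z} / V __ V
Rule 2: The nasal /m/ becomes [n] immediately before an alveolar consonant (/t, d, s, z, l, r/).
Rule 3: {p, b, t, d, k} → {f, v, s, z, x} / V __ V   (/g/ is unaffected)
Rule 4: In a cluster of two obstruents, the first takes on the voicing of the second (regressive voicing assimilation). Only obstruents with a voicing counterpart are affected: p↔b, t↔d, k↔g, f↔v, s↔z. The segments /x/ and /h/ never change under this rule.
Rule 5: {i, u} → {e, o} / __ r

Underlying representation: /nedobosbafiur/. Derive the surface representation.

Rule 1 (intervocalic voicing): /f/ is a voiceless obstruent between vowels /a/ and /i/, so it voices to [v]. /nedobosbafiur/ → nedobosbaviur.
Rule 2 (nasal place assimilation): no segment meets the environment; /nedobosbaviur/ is unchanged.
Rule 3 (intervocalic spirantization): /d/ is a stop between vowels /e/ and /o/, so it spirantizes to the fricative [z]. /b/ is a stop between vowels /o/ and /o/, so it spirantizes to the fricative [v]. /nedobosbaviur/ → nezovosbaviur.
Rule 4 (regressive voicing assimilation): /s/ precedes the voiced obstruent /b/, so it voices to [z] by assimilation. /nezovosbaviur/ → nezovozbaviur.
Rule 5 (pre-rhotic lowering): /u/ is a high vowel immediately before /r/, so it lowers to [o]. /nezovozbaviur/ → nezovozbavior.

nezovozbavior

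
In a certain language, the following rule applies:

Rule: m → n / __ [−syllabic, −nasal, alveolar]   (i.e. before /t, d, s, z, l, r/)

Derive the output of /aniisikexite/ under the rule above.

aniisikexite

No segment of /aniisikexite/ meets the structural description of the rule, so the form surfaces unchanged.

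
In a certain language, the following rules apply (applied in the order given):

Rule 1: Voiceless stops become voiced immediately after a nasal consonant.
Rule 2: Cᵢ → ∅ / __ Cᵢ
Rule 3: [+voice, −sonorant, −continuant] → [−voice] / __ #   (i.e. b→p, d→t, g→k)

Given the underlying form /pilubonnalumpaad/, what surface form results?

Rule 1 (post-nasal voicing): /p/ is a voiceless stop immediately after the nasal /m/, so it voices to [b]. /pilubonnalumpaad/ → pilubonnalumbaad.
Rule 2 (degemination): /nn/ is a geminate; the first /n/ deletes. /pilubonnalumbaad/ → pilubonalumbaad.
Rule 3 (final devoicing): /d/ is a voiced stop in word-final position, so it devoices to [t]. /pilubonalumbaad/ → pilubonalumbaat.

pilubonalumbaat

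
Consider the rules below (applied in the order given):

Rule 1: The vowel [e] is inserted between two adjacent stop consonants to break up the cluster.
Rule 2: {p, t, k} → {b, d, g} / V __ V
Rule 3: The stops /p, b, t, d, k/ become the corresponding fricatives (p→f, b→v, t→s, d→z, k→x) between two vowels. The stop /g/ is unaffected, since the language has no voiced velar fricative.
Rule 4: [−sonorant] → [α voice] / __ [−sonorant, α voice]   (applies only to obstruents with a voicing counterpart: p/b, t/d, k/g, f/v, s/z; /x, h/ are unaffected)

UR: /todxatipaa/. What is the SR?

Rule 1 (stop-cluster e-epenthesis): no segment meets the environment; /todxatipaa/ is unchanged.
Rule 2 (intervocalic voicing): /t/ is a voiceless stop between vowels /a/ and /i/, so it voices to [d]. /p/ is a voiceless stop between vowels /i/ and /a/, so it voices to [b]. /todxatipaa/ → todxadibaa.
Rule 3 (intervocalic spirantization): /d/ is a stop between vowels /a/ and /i/, so it spirantizes to the fricative [z]. /b/ is a stop between vowels /i/ and /a/, so it spirantizes to the fricative [v]. /todxadibaa/ → todxazivaa.
Rule 4 (regressive voicing assimilation): /d/ precedes the voiceless obstruent /x/, so it devoices to [t] by assimilation. /todxazivaa/ → totxazivaa.

totxazivaa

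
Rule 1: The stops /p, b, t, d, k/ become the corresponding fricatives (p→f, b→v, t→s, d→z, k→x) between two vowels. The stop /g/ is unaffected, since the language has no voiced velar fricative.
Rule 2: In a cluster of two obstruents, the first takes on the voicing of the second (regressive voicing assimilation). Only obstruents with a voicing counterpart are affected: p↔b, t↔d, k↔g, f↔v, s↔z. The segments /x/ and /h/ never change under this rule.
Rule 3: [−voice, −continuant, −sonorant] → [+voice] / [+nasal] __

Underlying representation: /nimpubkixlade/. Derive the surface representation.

Rule 1 (intervocalic spirantization): /d/ is a stop between vowels /a/ and /e/, so it spirantizes to the fricative [z]. /nimpubkixlade/ → nimpubkixlaze.
Rule 2 (regressive voicing assimilation): /b/ precedes the voiceless obstruent /k/, so it devoices to [p] by assimilation. /nimpubkixlaze/ → nimpupkixlaze.
Rule 3 (post-nasal voicing): /p/ is a voiceless stop immediately after the nasal /m/, so it voices to [b]. /nimpupkixlaze/ → nimbupkixlaze.

nimbupkixlaze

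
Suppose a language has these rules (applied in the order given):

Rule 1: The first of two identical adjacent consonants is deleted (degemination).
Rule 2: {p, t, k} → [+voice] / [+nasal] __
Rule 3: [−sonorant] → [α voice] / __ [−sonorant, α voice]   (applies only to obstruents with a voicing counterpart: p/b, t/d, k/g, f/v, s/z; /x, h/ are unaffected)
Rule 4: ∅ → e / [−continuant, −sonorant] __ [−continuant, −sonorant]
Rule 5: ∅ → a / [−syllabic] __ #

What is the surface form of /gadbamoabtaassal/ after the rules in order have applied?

gadebamoapetaasala

Rule 1 (degemination): /ss/ is a geminate; the first /s/ deletes. /gadbamoabtaassal/ → gadbamoabtaasal.
Rule 2 (post-nasal voicing): no segment meets the environment; /gadbamoabtaasal/ is unchanged.
Rule 3 (regressive voicing assimilation): /b/ precedes the voiceless obstruent /t/, so it devoices to [p] by assimilation. /gadbamoabtaasal/ → gadbamoaptaasal.
Rule 4 (stop-cluster e-epenthesis): /d/ and /b/ form a stop–stop cluster, so [e] is inserted between them. /p/ and /t/ form a stop–stop cluster, so [e] is inserted between them. /gadbamoaptaasal/ → gadebamoapetaasal.
Rule 5 (final a-epenthesis): the form ends in the consonant /l/, so [a] is inserted word-finally. /gadebamoapetaasal/ → gadebamoapetaasala.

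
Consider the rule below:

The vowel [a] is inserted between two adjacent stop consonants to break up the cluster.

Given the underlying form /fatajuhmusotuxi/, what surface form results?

No segment of /fatajuhmusotuxi/ meets the structural description of the rule, so the form surfaces unchanged.

fatajuhmusotuxi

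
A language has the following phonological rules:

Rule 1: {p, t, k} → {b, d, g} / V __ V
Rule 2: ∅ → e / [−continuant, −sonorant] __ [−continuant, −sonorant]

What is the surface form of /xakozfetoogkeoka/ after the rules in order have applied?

Rule 1 (intervocalic voicing): /k/ is a voiceless stop between vowels /a/ and /o/, so it voices to [g]. /t/ is a voiceless stop between vowels /e/ and /o/, so it voices to [d]. /k/ is a voiceless stop between vowels /o/ and /a/, so it voices to [g]. /xakozfetoogkeoka/ → xagozfedoogkeoga.
Rule 2 (stop-cluster e-epenthesis): /g/ and /k/ form a stop–stop cluster, so [e] is inserted between them. /xagozfedoogkeoga/ → xagozfedoogekeoga.

xagozfedoogekeoga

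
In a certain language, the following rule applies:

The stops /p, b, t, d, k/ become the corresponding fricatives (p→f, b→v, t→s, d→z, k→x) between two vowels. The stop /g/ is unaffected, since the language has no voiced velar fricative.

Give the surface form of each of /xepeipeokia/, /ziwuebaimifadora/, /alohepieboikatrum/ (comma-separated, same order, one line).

/xepeipeokia/: /p/ is a stop between vowels /e/ and /e/, so it spirantizes to the fricative [f]. /p/ is a stop between vowels /i/ and /e/, so it spirantizes to the fricative [f]. /k/ is a stop between vowels /o/ and /i/, so it spirantizes to the fricative [x]. → [xefeifeoxia].
/ziwuebaimifadora/: /b/ is a stop between vowels /e/ and /a/, so it spirantizes to the fricative [v]. /d/ is a stop between vowels /a/ and /o/, so it spirantizes to the fricative [z]. → [ziwuevaimifazora].
/alohepieboikatrum/: /p/ is a stop between vowels /e/ and /i/, so it spirantizes to the fricative [f]. /b/ is a stop between vowels /e/ and /o/, so it spirantizes to the fricative [v]. /k/ is a stop between vowels /i/ and /a/, so it spirantizes to the fricative [x]. → [alohefievoixatrum].

xefeifeoxia, ziwuevaimifazora, alohefievoixatrum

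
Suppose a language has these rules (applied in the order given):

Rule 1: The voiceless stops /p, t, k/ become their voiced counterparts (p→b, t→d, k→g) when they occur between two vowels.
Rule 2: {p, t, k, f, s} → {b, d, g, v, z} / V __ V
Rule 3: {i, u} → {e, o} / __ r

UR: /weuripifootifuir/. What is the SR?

Rule 1 (intervocalic voicing): /p/ is a voiceless stop between vowels /i/ and /i/, so it voices to [b]. /t/ is a voiceless stop between vowels /o/ and /i/, so it voices to [d]. /weuripifootifuir/ → weuribifoodifuir.
Rule 2 (intervocalic voicing): /f/ is a voiceless obstruent between vowels /i/ and /o/, so it voices to [v]. /f/ is a voiceless obstruent between vowels /i/ and /u/, so it voices to [v]. /weuribifoodifuir/ → weuribivoodivuir.
Rule 3 (pre-rhotic lowering): /u/ is a high vowel immediately before /r/, so it lowers to [o]. /i/ is a high vowel immediately before /r/, so it lowers to [e]. /weuribivoodivuir/ → weoribivoodivuer.

weoribivoodivuer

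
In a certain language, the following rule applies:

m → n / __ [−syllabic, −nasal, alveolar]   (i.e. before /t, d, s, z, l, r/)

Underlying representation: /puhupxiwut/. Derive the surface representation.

puhupxiwut

No segment of /puhupxiwut/ meets the structural description of the rule, so the form surfaces unchanged.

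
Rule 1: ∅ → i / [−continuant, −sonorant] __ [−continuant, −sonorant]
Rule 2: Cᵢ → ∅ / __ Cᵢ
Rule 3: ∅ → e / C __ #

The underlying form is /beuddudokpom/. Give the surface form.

Rule 1 (stop-cluster i-epenthesis): /d/ and /d/ form a stop–stop cluster, so [i] is inserted between them. /k/ and /p/ form a stop–stop cluster, so [i] is inserted between them. /beuddudokpom/ → beudidudokipom.
Rule 2 (degemination): no segment meets the environment; /beudidudokipom/ is unchanged.
Rule 3 (final e-epenthesis): the form ends in the consonant /m/, so [e] is inserted word-finally. /beudidudokipom/ → beudidudokipome.

beudidudokipome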